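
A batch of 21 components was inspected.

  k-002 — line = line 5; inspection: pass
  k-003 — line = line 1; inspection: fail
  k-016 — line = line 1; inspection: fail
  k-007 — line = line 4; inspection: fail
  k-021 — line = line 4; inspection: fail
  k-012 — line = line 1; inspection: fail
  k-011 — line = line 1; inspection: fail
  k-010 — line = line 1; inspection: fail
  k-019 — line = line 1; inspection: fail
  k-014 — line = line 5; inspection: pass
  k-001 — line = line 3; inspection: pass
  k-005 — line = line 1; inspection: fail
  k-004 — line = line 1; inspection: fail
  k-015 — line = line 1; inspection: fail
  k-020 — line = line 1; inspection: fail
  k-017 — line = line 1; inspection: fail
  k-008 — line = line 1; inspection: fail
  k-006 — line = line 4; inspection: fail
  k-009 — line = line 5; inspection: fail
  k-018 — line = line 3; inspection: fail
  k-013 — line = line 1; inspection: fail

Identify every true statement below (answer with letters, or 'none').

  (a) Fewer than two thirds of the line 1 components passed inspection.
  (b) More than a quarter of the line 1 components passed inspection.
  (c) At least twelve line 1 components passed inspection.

(a)

|A| = 13, |A ∩ B| = 0, |A ∖ B| = 13.
(a) |A ∩ B| / |A| < 2/3: holds.
(b) |A ∩ B| / |A| > 1/4: fails.
(c) |A ∩ B| ≥ 12: fails.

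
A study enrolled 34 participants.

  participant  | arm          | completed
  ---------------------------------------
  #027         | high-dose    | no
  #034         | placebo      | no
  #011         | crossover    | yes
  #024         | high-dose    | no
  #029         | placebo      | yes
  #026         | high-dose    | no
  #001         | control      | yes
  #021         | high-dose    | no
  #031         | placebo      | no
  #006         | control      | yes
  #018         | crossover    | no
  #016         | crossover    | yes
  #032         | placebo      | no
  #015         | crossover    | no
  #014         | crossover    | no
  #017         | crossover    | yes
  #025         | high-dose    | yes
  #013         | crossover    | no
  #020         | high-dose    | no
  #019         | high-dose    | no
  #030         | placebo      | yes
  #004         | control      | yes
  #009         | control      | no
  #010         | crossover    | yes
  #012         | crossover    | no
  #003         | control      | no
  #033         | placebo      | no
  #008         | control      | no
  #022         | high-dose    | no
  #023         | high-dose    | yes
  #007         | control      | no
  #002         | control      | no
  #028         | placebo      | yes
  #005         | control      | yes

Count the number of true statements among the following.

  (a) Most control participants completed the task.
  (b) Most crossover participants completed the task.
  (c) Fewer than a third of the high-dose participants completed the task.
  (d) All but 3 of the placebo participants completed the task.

(a) control: |A| = 9, |A ∩ B| = 4; needs |A ∩ B| > |A ∖ B| — false.
(b) crossover: |A| = 9, |A ∩ B| = 4; needs |A ∩ B| > |A ∖ B| — false.
(c) high-dose: |A| = 9, |A ∩ B| = 2; needs |A ∩ B| / |A| < 1/3 — true.
(d) placebo: |A| = 7, |A ∩ B| = 3; needs |A ∖ B| = 3 — false.

1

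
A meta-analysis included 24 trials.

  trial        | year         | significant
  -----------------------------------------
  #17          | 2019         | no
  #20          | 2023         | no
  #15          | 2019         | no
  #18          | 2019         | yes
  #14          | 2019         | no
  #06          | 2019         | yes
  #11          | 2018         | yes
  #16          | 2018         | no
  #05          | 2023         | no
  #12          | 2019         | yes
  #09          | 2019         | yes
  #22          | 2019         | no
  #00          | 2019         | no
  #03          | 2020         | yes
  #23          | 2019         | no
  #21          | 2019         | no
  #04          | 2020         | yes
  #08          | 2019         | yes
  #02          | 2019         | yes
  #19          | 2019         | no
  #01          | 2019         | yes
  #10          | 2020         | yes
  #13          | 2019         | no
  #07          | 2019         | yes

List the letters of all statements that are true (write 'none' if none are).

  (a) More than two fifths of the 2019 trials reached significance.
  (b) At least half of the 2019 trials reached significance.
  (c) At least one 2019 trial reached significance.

(a), (c)

|A| = 17, |A ∩ B| = 8, |A ∖ B| = 9.
(a) |A ∩ B| / |A| > 2/5: holds.
(b) |A ∩ B| ≥ |A ∖ B|: fails.
(c) A ∩ B ≠ ∅ (|A ∩ B| ≥ 1): holds.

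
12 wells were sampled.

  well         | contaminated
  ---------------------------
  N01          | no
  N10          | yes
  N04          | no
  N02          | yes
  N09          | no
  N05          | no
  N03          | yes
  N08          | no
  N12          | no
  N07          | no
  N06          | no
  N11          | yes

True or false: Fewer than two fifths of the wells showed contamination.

True

Truth condition: |A ∩ B| / |A| < 2/5.
A (the restrictor) = {N01, N10, N04, N02, N09, N05, N03, N08, N12, N07, N06, N11}, |A| = 12.
A ∩ B = {N10, N02, N03, N11}, so |A ∩ B| = 4.
A ∖ B = {N01, N04, N09, N05, N08, N12, N07, N06}, so |A ∖ B| = 8.
|A ∩ B|/|A| = 4/12, so the statement is true.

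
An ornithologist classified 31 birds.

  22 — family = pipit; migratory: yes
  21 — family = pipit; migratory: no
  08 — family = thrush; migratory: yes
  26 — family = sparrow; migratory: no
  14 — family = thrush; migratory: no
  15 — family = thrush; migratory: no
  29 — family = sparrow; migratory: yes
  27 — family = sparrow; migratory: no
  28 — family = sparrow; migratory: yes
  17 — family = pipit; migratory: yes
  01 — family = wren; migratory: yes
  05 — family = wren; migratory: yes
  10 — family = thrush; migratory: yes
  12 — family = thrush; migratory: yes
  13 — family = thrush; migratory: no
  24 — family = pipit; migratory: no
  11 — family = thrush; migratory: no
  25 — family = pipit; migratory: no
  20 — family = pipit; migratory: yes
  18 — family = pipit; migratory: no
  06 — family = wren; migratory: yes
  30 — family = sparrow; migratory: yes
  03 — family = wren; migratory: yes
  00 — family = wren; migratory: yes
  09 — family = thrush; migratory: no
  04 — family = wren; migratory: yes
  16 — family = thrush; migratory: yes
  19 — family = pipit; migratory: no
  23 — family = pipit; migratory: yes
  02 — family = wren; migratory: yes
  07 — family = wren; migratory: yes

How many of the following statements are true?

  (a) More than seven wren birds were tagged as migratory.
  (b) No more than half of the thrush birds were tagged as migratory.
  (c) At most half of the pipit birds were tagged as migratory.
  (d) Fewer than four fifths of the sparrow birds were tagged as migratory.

(a) wren: |A| = 8, |A ∩ B| = 8; needs |A ∩ B| > 7 — true.
(b) thrush: |A| = 9, |A ∩ B| = 4; needs |A ∩ B| ≤ |A ∖ B| — true.
(c) pipit: |A| = 9, |A ∩ B| = 4; needs |A ∩ B| ≤ |A ∖ B| — true.
(d) sparrow: |A| = 5, |A ∩ B| = 3; needs |A ∩ B| / |A| < 4/5 — true.

4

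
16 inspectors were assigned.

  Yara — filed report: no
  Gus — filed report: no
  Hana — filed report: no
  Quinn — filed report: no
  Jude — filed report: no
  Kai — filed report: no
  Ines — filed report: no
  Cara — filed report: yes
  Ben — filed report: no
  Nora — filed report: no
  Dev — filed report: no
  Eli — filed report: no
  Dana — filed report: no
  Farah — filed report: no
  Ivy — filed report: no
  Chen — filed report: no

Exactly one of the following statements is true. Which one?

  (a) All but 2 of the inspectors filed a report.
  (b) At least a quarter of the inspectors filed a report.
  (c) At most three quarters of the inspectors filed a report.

(c)

|A| = 16, |A ∩ B| = 1, |A ∖ B| = 15.
(a) requires |A ∖ B| = 2: false.
(b) requires |A ∩ B| / |A| ≥ 1/4: false.
(c) requires |A ∩ B| / |A| ≤ 3/4: true.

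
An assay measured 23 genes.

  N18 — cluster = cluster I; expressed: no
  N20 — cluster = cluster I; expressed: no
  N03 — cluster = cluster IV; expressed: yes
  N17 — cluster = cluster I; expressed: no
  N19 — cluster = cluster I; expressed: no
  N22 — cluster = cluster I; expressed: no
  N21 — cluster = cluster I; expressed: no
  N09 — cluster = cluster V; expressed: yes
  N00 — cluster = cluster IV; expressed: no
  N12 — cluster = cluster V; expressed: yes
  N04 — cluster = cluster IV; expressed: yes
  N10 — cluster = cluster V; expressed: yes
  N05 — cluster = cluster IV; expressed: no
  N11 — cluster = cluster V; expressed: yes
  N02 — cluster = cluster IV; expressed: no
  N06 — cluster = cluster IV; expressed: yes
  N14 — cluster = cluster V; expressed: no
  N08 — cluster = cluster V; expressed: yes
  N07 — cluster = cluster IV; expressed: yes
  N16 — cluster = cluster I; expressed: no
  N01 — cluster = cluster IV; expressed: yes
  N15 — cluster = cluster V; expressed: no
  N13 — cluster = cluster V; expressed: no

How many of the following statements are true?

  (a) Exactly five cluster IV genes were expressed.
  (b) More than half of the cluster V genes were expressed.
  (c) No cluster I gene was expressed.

(a) cluster IV: |A| = 8, |A ∩ B| = 5; needs |A ∩ B| = 5 — true.
(b) cluster V: |A| = 8, |A ∩ B| = 5; needs |A ∩ B| > |A ∖ B| — true.
(c) cluster I: |A| = 7, |A ∩ B| = 0; needs A ∩ B = ∅ (|A ∩ B| = 0) — true.

3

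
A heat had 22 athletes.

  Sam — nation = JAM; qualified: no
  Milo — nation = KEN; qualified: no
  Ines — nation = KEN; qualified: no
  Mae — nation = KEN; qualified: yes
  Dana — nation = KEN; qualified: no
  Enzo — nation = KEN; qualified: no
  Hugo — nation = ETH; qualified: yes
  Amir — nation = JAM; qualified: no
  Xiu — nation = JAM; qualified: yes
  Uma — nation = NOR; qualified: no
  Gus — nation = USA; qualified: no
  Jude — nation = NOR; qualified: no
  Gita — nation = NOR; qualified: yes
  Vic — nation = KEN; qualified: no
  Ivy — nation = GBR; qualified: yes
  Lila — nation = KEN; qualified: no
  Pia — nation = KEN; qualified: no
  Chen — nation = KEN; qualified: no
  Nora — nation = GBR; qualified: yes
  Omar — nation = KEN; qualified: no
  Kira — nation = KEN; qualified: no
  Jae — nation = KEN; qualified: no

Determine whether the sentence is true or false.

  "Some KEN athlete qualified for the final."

True

Truth condition: A ∩ B ≠ ∅ (|A ∩ B| ≥ 1).
A (the restrictor) = {Milo, Ines, Mae, Dana, Enzo, Vic, Lila, Pia, Chen, Omar, Kira, Jae}, |A| = 12.
A ∩ B = {Mae}, so |A ∩ B| = 1.
So the statement is true.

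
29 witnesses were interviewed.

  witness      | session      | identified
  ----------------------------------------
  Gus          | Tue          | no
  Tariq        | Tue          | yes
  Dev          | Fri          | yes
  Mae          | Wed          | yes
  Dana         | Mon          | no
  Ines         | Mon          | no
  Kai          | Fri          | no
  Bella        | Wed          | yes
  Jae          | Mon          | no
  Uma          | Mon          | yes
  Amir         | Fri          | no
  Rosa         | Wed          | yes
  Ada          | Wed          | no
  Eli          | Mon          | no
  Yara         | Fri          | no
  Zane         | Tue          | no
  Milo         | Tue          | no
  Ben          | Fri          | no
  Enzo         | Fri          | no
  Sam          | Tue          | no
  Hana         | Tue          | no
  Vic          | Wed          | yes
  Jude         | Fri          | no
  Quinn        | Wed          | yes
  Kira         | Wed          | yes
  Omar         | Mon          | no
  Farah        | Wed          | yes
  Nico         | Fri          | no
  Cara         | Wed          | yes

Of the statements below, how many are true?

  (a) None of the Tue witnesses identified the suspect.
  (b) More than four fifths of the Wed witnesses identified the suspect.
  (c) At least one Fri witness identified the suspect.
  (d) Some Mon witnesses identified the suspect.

(a) Tue: |A| = 6, |A ∩ B| = 1; needs A ∩ B = ∅ (|A ∩ B| = 0) — false.
(b) Wed: |A| = 9, |A ∩ B| = 8; needs |A ∩ B| / |A| > 4/5 — true.
(c) Fri: |A| = 8, |A ∩ B| = 1; needs A ∩ B ≠ ∅ (|A ∩ B| ≥ 1) — true.
(d) Mon: |A| = 6, |A ∩ B| = 1; needs A ∩ B ≠ ∅ (|A ∩ B| ≥ 1) — true.

3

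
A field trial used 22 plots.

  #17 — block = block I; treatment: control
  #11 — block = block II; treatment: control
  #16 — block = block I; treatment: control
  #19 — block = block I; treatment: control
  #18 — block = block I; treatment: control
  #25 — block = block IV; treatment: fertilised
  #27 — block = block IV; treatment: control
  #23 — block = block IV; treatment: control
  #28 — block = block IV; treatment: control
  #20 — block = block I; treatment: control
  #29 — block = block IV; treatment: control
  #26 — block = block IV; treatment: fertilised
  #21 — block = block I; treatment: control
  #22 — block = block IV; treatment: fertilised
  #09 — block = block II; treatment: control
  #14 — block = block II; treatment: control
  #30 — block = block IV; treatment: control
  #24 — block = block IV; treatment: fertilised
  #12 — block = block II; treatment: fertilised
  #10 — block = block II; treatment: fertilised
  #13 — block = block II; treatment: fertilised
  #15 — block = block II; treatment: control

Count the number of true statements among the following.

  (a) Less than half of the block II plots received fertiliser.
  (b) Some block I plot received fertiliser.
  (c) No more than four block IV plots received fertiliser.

(a) block II: |A| = 7, |A ∩ B| = 3; needs |A ∩ B| < |A ∖ B| — true.
(b) block I: |A| = 6, |A ∩ B| = 0; needs A ∩ B ≠ ∅ (|A ∩ B| ≥ 1) — false.
(c) block IV: |A| = 9, |A ∩ B| = 4; needs |A ∩ B| ≤ 4 — true.

2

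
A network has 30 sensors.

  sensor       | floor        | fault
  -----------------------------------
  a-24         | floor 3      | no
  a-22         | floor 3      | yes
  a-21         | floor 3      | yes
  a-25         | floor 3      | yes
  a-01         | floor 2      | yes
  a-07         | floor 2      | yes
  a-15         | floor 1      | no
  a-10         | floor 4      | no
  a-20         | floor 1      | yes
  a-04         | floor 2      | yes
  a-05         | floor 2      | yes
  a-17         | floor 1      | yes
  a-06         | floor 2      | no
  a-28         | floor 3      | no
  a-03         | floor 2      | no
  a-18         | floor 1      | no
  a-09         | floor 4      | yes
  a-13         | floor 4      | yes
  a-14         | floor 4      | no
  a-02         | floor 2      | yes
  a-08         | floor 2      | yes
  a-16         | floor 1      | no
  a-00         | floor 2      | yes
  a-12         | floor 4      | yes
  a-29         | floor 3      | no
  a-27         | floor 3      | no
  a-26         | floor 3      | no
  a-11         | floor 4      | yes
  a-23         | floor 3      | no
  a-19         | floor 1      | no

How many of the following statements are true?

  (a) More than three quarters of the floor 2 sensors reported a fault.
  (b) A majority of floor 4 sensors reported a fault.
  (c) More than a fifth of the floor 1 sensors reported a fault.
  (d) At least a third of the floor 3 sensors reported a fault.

(a) floor 2: |A| = 9, |A ∩ B| = 7; needs |A ∩ B| / |A| > 3/4 — true.
(b) floor 4: |A| = 6, |A ∩ B| = 4; needs |A ∩ B| > |A ∖ B| — true.
(c) floor 1: |A| = 6, |A ∩ B| = 2; needs |A ∩ B| / |A| > 1/5 — true.
(d) floor 3: |A| = 9, |A ∩ B| = 3; needs |A ∩ B| / |A| ≥ 1/3 — true.

4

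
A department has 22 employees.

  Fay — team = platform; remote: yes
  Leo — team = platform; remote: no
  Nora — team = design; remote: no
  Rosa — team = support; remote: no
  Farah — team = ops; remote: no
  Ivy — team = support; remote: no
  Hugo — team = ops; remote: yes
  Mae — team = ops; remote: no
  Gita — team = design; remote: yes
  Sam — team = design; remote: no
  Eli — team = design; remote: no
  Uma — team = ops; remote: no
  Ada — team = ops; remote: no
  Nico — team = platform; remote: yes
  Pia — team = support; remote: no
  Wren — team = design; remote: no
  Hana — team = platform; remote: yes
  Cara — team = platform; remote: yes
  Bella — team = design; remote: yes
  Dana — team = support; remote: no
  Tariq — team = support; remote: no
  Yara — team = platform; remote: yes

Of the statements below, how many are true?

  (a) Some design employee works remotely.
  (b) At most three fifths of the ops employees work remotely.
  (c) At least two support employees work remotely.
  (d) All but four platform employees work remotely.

2

(a) design: |A| = 6, |A ∩ B| = 2; needs A ∩ B ≠ ∅ (|A ∩ B| ≥ 1) — true.
(b) ops: |A| = 5, |A ∩ B| = 1; needs |A ∩ B| / |A| ≤ 3/5 — true.
(c) support: |A| = 5, |A ∩ B| = 0; needs |A ∩ B| ≥ 2 — false.
(d) platform: |A| = 6, |A ∩ B| = 5; needs |A ∖ B| = 4 — false.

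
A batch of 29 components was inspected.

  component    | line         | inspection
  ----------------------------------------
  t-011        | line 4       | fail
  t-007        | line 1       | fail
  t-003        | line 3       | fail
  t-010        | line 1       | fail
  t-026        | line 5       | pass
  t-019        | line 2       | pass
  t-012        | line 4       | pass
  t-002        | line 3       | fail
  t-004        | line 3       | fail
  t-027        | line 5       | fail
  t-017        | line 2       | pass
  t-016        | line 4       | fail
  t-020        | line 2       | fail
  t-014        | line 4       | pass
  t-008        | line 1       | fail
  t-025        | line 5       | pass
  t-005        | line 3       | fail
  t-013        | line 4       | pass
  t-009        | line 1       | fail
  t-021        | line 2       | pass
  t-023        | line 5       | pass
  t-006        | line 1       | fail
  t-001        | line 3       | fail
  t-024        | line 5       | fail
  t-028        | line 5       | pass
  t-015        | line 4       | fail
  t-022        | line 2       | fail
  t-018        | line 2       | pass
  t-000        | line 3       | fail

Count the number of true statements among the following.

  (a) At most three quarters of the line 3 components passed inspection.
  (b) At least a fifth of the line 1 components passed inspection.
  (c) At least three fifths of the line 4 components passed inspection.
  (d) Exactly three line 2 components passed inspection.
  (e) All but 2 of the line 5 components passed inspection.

(a) line 3: |A| = 6, |A ∩ B| = 0; needs |A ∩ B| / |A| ≤ 3/4 — true.
(b) line 1: |A| = 5, |A ∩ B| = 0; needs |A ∩ B| / |A| ≥ 1/5 — false.
(c) line 4: |A| = 6, |A ∩ B| = 3; needs |A ∩ B| / |A| ≥ 3/5 — false.
(d) line 2: |A| = 6, |A ∩ B| = 4; needs |A ∩ B| = 3 — false.
(e) line 5: |A| = 6, |A ∩ B| = 4; needs |A ∖ B| = 2 — true.

2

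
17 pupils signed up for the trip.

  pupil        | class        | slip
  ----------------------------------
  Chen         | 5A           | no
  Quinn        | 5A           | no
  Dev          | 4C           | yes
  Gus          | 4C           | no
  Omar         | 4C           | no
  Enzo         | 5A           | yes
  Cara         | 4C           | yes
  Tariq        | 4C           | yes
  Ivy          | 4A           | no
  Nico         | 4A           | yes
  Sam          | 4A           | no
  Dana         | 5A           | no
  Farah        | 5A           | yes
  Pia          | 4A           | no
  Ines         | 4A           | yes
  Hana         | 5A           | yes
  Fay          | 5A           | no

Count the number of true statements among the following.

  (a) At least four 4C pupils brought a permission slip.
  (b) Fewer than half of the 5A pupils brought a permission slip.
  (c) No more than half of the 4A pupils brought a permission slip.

2

(a) 4C: |A| = 5, |A ∩ B| = 3; needs |A ∩ B| ≥ 4 — false.
(b) 5A: |A| = 7, |A ∩ B| = 3; needs |A ∩ B| < |A ∖ B| — true.
(c) 4A: |A| = 5, |A ∩ B| = 2; needs |A ∩ B| ≤ |A ∖ B| — true.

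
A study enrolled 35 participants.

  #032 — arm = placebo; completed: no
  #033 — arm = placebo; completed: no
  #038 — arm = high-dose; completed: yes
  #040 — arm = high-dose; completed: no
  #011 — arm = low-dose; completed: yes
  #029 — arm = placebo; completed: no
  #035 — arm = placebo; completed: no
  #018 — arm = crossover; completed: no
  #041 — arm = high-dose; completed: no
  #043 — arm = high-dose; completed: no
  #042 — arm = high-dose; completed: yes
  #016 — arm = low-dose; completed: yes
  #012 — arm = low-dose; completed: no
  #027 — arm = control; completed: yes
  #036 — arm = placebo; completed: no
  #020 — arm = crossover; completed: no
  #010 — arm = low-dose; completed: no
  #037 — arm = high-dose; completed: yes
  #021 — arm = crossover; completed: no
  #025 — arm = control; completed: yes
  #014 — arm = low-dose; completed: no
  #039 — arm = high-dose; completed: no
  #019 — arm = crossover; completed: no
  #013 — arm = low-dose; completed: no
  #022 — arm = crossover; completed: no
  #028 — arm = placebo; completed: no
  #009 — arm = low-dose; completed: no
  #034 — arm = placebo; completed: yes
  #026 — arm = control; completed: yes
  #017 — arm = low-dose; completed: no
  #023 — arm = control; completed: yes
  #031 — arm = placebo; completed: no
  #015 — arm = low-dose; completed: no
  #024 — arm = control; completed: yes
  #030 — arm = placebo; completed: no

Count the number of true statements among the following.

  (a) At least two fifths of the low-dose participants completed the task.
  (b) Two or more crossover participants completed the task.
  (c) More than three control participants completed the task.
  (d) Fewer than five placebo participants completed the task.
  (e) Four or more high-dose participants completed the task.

2

(a) low-dose: |A| = 9, |A ∩ B| = 2; needs |A ∩ B| / |A| ≥ 2/5 — false.
(b) crossover: |A| = 5, |A ∩ B| = 0; needs |A ∩ B| ≥ 2 — false.
(c) control: |A| = 5, |A ∩ B| = 5; needs |A ∩ B| > 3 — true.
(d) placebo: |A| = 9, |A ∩ B| = 1; needs |A ∩ B| < 5 — true.
(e) high-dose: |A| = 7, |A ∩ B| = 3; needs |A ∩ B| ≥ 4 — false.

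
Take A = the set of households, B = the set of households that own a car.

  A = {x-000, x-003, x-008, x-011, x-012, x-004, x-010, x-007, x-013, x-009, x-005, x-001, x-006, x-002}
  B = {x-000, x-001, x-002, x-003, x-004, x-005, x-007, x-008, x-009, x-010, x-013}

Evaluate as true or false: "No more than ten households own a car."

The determiner here denotes the relation: |A ∩ B| ≤ 10.
A (the restrictor) = {x-000, x-003, x-008, x-011, x-012, x-004, x-010, x-007, x-013, x-009, x-005, x-001, x-006, x-002}, |A| = 14.
A ∩ B = {x-000, x-003, x-008, x-004, x-010, x-007, x-013, x-009, x-005, x-001, x-002}, so |A ∩ B| = 11.
|A ∩ B| = 11, so the statement is false.

False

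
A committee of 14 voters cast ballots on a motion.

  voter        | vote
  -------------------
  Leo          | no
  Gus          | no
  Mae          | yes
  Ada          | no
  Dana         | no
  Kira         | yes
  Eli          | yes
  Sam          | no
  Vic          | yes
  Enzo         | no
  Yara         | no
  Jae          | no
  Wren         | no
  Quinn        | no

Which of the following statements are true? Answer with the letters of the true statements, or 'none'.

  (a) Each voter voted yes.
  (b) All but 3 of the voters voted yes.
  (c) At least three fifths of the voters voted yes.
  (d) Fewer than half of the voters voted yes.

|A| = 14, |A ∩ B| = 4, |A ∖ B| = 10.
(a) A ⊆ B, i.e. every element of A is in B (|A ∖ B| = 0): fails.
(b) |A ∖ B| = 3: fails.
(c) |A ∩ B| / |A| ≥ 3/5: fails.
(d) |A ∩ B| < |A ∖ B|: holds.

(d)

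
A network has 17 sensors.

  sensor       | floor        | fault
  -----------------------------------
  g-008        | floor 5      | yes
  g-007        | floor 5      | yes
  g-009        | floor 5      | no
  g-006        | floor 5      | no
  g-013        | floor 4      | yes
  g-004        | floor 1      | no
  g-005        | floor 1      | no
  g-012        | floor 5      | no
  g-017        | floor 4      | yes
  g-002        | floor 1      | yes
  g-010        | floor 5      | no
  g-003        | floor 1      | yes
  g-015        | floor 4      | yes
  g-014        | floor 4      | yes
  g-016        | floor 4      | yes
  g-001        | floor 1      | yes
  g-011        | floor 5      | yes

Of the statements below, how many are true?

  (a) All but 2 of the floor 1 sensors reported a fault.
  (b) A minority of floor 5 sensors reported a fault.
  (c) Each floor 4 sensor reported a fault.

3

(a) floor 1: |A| = 5, |A ∩ B| = 3; needs |A ∖ B| = 2 — true.
(b) floor 5: |A| = 7, |A ∩ B| = 3; needs |A ∩ B| < |A ∖ B| — true.
(c) floor 4: |A| = 5, |A ∩ B| = 5; needs A ⊆ B, i.e. every element of A is in B (|A ∖ B| = 0) — true.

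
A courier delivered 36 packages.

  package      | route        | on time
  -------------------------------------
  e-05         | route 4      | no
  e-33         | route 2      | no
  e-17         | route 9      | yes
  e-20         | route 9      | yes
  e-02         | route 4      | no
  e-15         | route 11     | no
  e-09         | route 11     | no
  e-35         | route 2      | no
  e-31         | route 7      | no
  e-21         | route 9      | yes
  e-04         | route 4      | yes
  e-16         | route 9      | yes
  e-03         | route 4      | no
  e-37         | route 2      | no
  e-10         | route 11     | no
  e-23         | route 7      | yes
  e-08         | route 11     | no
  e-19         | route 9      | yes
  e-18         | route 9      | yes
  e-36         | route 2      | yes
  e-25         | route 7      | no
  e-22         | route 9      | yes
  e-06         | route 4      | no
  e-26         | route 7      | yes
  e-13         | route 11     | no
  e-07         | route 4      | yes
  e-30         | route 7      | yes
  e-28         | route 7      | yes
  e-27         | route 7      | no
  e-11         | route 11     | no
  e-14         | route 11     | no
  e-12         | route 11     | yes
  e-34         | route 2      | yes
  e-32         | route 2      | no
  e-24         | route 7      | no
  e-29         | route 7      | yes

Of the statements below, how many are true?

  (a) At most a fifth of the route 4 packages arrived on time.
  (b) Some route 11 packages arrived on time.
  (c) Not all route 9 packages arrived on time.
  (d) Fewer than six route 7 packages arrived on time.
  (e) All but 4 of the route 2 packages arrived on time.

(a) route 4: |A| = 6, |A ∩ B| = 2; needs |A ∩ B| / |A| ≤ 1/5 — false.
(b) route 11: |A| = 8, |A ∩ B| = 1; needs A ∩ B ≠ ∅ (|A ∩ B| ≥ 1) — true.
(c) route 9: |A| = 7, |A ∩ B| = 7; needs A ⊄ B (|A ∖ B| ≥ 1) — false.
(d) route 7: |A| = 9, |A ∩ B| = 5; needs |A ∩ B| < 6 — true.
(e) route 2: |A| = 6, |A ∩ B| = 2; needs |A ∖ B| = 4 — true.

3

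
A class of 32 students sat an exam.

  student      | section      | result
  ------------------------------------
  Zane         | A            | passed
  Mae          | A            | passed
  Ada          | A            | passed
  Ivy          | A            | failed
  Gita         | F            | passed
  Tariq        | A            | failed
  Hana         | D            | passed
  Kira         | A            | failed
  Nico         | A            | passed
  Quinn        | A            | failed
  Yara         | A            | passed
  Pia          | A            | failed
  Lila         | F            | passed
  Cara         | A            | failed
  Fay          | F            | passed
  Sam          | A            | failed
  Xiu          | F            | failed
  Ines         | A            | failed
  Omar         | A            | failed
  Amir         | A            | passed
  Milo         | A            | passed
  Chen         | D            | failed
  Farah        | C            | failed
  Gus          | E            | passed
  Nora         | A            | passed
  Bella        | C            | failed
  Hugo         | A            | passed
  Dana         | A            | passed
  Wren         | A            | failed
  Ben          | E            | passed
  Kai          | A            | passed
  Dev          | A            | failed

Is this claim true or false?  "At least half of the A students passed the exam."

True

'At least half of the A students passed the exam' holds iff |A ∩ B| ≥ |A ∖ B|.
|A| = 22, |A ∩ B| = 11, |A ∖ B| = 11.
11 = 11, so the statement is true.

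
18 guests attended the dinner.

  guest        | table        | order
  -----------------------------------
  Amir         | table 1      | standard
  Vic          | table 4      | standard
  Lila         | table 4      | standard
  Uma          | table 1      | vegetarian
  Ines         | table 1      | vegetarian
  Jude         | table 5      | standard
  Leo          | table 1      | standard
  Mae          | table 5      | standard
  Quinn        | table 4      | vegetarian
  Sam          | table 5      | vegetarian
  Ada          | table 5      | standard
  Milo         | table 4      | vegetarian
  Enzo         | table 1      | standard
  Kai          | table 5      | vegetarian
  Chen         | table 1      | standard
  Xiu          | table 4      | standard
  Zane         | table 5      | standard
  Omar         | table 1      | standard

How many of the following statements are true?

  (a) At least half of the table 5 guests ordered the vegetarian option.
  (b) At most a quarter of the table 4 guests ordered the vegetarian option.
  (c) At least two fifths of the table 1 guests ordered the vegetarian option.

0

(a) table 5: |A| = 6, |A ∩ B| = 2; needs |A ∩ B| ≥ |A ∖ B| — false.
(b) table 4: |A| = 5, |A ∩ B| = 2; needs |A ∩ B| / |A| ≤ 1/4 — false.
(c) table 1: |A| = 7, |A ∩ B| = 2; needs |A ∩ B| / |A| ≥ 2/5 — false.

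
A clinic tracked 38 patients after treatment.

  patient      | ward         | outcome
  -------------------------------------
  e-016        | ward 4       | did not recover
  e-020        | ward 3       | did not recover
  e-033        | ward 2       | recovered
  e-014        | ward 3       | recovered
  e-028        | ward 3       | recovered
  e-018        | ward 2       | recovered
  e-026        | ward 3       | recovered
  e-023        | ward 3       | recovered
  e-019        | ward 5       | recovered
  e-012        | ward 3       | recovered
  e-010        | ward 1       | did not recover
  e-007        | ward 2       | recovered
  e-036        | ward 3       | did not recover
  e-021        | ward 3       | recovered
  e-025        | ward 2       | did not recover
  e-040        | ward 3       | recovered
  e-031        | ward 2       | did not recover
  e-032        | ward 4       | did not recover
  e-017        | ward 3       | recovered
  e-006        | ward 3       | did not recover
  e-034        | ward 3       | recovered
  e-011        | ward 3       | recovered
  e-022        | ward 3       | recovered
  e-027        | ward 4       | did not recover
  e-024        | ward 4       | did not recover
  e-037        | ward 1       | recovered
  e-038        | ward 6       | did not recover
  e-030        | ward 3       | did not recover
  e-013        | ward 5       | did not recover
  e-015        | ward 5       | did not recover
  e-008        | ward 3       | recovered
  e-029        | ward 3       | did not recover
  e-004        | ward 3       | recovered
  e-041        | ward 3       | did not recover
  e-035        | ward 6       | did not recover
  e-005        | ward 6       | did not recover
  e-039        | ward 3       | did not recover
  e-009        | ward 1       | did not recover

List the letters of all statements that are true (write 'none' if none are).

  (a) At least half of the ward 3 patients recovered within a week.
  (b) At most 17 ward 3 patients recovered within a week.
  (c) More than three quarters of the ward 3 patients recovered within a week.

(a), (b)

|A| = 20, |A ∩ B| = 13, |A ∖ B| = 7.
(a) |A ∩ B| ≥ |A ∖ B|: holds.
(b) |A ∩ B| ≤ 17: holds.
(c) |A ∩ B| / |A| > 3/4: fails.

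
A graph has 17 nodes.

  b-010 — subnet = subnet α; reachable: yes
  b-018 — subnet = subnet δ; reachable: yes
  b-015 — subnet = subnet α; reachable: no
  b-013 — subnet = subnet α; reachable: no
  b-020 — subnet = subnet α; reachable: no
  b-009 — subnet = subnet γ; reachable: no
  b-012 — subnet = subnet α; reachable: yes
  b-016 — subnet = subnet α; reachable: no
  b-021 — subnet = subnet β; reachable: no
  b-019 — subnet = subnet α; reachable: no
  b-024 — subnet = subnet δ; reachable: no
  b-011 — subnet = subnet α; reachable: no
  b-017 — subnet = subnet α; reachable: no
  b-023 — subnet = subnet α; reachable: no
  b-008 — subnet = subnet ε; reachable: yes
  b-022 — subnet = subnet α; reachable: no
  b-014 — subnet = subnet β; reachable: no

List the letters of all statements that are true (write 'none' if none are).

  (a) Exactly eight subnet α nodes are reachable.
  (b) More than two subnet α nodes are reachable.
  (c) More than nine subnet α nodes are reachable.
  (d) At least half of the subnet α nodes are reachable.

none

|A| = 11, |A ∩ B| = 2, |A ∖ B| = 9.
(a) |A ∩ B| = 8: fails.
(b) |A ∩ B| > 2: fails.
(c) |A ∩ B| > 9: fails.
(d) |A ∩ B| ≥ |A ∖ B|: fails.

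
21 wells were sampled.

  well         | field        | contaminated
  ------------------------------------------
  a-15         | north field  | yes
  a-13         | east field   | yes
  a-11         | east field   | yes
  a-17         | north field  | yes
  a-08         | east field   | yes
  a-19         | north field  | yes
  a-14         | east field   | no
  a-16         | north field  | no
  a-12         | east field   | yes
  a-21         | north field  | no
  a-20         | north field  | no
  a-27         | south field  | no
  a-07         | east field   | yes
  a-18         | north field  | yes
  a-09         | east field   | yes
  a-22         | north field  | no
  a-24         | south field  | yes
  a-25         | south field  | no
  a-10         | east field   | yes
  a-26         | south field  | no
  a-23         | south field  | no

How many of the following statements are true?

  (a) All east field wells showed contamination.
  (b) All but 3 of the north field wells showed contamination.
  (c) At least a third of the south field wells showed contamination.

(a) east field: |A| = 8, |A ∩ B| = 7; needs A ⊆ B, i.e. every element of A is in B (|A ∖ B| = 0) — false.
(b) north field: |A| = 8, |A ∩ B| = 4; needs |A ∖ B| = 3 — false.
(c) south field: |A| = 5, |A ∩ B| = 1; needs |A ∩ B| / |A| ≥ 1/3 — false.

0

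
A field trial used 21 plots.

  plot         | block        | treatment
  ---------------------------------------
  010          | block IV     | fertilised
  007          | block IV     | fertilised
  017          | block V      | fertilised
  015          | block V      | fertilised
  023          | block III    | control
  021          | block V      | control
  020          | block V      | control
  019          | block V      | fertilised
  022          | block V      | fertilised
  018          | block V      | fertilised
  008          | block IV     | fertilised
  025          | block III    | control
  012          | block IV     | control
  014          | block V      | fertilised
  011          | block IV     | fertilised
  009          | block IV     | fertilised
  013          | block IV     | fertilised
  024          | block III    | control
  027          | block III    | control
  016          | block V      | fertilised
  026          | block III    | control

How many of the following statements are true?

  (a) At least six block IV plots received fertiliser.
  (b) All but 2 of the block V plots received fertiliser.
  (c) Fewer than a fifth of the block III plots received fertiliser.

3

(a) block IV: |A| = 7, |A ∩ B| = 6; needs |A ∩ B| ≥ 6 — true.
(b) block V: |A| = 9, |A ∩ B| = 7; needs |A ∖ B| = 2 — true.
(c) block III: |A| = 5, |A ∩ B| = 0; needs |A ∩ B| / |A| < 1/5 — true.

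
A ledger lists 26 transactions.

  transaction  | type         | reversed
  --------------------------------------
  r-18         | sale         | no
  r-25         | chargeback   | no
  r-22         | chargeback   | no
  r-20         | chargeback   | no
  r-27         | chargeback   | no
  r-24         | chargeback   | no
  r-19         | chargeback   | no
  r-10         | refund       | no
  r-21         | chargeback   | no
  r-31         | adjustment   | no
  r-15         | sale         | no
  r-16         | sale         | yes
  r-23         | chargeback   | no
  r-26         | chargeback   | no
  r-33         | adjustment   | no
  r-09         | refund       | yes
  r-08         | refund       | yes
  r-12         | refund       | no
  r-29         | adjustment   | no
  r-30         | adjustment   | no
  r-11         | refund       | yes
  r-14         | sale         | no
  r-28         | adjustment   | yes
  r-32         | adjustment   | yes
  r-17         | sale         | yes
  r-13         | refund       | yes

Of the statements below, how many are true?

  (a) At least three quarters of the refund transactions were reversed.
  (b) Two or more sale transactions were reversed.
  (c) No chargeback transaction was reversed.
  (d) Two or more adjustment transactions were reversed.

3

(a) refund: |A| = 6, |A ∩ B| = 4; needs |A ∩ B| / |A| ≥ 3/4 — false.
(b) sale: |A| = 5, |A ∩ B| = 2; needs |A ∩ B| ≥ 2 — true.
(c) chargeback: |A| = 9, |A ∩ B| = 0; needs A ∩ B = ∅ (|A ∩ B| = 0) — true.
(d) adjustment: |A| = 6, |A ∩ B| = 2; needs |A ∩ B| ≥ 2 — true.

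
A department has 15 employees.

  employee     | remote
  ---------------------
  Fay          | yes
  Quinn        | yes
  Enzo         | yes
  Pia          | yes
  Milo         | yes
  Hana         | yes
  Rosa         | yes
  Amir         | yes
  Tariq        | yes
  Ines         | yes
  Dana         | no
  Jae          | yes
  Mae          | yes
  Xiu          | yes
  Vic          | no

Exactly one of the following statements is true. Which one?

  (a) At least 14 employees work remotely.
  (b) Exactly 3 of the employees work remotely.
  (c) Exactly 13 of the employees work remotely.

|A| = 15, |A ∩ B| = 13, |A ∖ B| = 2.
(a) requires |A ∩ B| ≥ 14: false.
(b) requires |A ∩ B| = 3: false.
(c) requires |A ∩ B| = 13: true.

(c)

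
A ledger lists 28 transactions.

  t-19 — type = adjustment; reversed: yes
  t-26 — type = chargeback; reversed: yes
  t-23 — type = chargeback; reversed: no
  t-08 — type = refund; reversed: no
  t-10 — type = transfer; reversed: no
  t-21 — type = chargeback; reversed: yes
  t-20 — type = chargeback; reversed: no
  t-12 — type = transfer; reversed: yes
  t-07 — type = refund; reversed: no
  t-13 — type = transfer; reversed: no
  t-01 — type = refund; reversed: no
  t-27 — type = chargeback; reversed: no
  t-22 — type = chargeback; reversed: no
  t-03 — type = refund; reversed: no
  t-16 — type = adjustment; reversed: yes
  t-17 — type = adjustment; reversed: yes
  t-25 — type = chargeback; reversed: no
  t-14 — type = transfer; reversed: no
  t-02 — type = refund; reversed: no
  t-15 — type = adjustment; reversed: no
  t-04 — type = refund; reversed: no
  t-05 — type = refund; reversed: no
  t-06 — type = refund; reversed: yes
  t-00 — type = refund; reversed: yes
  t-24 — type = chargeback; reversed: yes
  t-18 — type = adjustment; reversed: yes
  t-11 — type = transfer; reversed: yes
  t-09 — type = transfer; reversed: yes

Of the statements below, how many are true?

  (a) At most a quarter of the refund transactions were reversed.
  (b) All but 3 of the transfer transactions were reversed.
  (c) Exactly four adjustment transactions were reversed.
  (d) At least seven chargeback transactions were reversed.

(a) refund: |A| = 9, |A ∩ B| = 2; needs |A ∩ B| / |A| ≤ 1/4 — true.
(b) transfer: |A| = 6, |A ∩ B| = 3; needs |A ∖ B| = 3 — true.
(c) adjustment: |A| = 5, |A ∩ B| = 4; needs |A ∩ B| = 4 — true.
(d) chargeback: |A| = 8, |A ∩ B| = 3; needs |A ∩ B| ≥ 7 — false.

3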